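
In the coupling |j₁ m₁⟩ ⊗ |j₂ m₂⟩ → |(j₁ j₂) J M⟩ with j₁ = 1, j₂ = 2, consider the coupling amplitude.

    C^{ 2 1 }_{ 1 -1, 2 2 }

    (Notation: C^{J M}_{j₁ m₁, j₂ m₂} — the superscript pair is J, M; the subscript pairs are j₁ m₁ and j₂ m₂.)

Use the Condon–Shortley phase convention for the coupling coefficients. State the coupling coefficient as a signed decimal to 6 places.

√[5·1!1!3!/6! · 0!2!4!0!3!1!] = √(12)
  +(−1)^1/∏(1,0,1,3,0,0)! = -1/6  (running -1/6)
⟨..|..⟩ = √(12)·(-1/6) = -0.577350

−√(1/3) = -0.577350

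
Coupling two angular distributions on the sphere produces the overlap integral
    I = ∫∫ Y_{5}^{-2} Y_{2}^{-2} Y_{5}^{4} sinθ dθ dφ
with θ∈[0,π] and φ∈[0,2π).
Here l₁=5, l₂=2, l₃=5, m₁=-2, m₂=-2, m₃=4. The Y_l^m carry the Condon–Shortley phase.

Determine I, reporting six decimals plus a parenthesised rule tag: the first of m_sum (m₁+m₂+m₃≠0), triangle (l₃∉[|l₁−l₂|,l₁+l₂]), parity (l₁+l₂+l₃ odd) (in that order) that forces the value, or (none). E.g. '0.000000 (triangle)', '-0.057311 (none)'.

Checks pass: Σm=0; 12 even; l₃=5∈[3,7].
(2·5+1)(2·2+1)(2·5+1) = 605
Δ: 2! 8! 2! / 13! → 1/38610
sum: t=0:+1/2880 t=1:−1/576 t=2:+1/2880 = -1/960
3j²(5 2 5; 0 0 0) = Δ·Π!·Σ² = 10/429  (sign +1)
sum: t=0:+1/20160 = 1/20160
3j²(5 2 5; -2 -2 4) = Δ·Π!·Σ² = 12/715  (sign -1)
combine: 4πI² = 605·10/429·12/715 = 40/169
take √, sign -1: I = -0.13724032
No selection rule forces the value: the integral is nonzero (none).

-0.137240 (none)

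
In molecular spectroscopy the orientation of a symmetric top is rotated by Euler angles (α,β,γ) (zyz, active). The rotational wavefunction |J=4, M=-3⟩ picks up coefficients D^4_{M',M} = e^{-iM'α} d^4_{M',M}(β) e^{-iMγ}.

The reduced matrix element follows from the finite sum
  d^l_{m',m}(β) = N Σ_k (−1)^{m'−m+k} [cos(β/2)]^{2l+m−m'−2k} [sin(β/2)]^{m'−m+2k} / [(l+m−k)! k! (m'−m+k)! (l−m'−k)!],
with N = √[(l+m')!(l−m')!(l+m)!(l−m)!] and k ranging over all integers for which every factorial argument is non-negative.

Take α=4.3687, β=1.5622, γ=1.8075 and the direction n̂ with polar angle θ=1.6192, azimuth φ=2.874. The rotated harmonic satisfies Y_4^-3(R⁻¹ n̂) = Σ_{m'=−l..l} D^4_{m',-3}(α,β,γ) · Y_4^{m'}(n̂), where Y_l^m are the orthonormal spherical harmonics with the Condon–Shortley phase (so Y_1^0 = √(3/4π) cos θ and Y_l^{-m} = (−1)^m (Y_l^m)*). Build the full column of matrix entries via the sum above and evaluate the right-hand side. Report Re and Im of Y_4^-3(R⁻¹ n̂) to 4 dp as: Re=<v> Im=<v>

Need the full column D^4_{m',-3} for m'=−4..4 at α=4.3687, β=1.5622, γ=1.8075.
cos(β/2)=0.710140, sin(β/2)=0.704061
d^4_{-4,-3}: single k=1 term ⇒ +0.181368;  D = -0.111864-0.142761i
d^4_{-3,-3}: k∈[0..1] ⇒ +0.064677 -0.445021 = -0.380344;  D = -0.360922+0.119989i
d^4_{-2,-3}: k∈[0..1] ⇒ -0.239927 +0.707513 = +0.467586;  D = -0.010629+0.467465i
d^4_{-1,-3}: k∈[0..1] ⇒ +0.504607 -0.826675 = -0.322069;  D = +0.300688+0.115390i
d^4_{0,-3}: k∈[0..1] ⇒ -0.745784 +0.733072 = -0.012713;  D = -0.008288+0.009640i
d^4_{1,-3}: k∈[0..1] ⇒ +0.826675 -0.487550 = +0.339125;  D = +0.167620+0.294804i
d^4_{2,-3}: k∈[0..1] ⇒ -0.695453 +0.227866 = -0.467587;  D = +0.460582-0.080631i
d^4_{3,-3}: k∈[0..1] ⇒ +0.429979 -0.060378 = +0.369600;  D = +0.062669-0.364249i
d^4_{4,-3}: single k=0 term ⇒ -0.172251;  D = -0.149987-0.084700i
Y_4^{m'}(θ=1.6192,φ=2.874) and Σ D·Y over m':
  (-0.1119-0.1428i)·(+0.2113+0.3865i)  (-0.3609+0.1200i)·(+0.0419+0.0434i)  (-0.0106+0.4675i)·(-0.2824-0.1674i)  (+0.3007+0.1154i)·(-0.0658-0.0180i)  (-0.0083+0.0096i)·(+0.3099+0.0000i)  (+0.1676+0.2948i)·(+0.0658-0.0180i)  (+0.4606-0.0806i)·(-0.2824+0.1674i)  (+0.0627-0.3642i)·(-0.0419+0.0434i)  (-0.1500-0.0847i)·(+0.2113-0.3865i)
Y_4^-3(R⁻¹ n̂) = -0.079273-0.049979i

Re=-0.0793 Im=-0.0500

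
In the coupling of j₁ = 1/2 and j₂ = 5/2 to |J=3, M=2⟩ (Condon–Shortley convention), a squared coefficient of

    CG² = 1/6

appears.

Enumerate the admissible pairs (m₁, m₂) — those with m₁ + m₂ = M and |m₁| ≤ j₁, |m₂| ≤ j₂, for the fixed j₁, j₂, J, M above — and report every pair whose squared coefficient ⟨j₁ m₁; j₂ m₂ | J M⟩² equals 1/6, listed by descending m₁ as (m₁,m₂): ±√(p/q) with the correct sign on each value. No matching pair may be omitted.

(-1/2,5/2): +√(1/6)

Admissible pairs with m₁+m₂ = M = 2: (-1/2,5/2), (1/2,3/2)
  (m₁,m₂)=(1/2,3/2): CG² = 5/6, CG = +√(5/6)
  (m₁,m₂)=(-1/2,5/2): CG² = 1/6, CG = +√(1/6)   ← matches the target
Pairs with CG² = 1/6: (-1/2,5/2): +√(1/6)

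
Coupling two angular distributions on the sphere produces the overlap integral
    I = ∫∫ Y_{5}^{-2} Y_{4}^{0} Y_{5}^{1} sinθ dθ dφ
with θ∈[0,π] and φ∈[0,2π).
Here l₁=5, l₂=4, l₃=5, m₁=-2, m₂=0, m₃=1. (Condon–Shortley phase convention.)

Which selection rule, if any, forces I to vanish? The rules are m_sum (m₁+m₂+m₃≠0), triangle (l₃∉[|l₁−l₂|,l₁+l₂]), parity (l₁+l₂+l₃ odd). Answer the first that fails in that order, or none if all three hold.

m_sum

azimuthal sum: -2 + 0 + 1 = -1  ✗
1 ≤ 5 ≤ 9 (triangle on l)
L = 5 + 4 + 5 = 14 (even)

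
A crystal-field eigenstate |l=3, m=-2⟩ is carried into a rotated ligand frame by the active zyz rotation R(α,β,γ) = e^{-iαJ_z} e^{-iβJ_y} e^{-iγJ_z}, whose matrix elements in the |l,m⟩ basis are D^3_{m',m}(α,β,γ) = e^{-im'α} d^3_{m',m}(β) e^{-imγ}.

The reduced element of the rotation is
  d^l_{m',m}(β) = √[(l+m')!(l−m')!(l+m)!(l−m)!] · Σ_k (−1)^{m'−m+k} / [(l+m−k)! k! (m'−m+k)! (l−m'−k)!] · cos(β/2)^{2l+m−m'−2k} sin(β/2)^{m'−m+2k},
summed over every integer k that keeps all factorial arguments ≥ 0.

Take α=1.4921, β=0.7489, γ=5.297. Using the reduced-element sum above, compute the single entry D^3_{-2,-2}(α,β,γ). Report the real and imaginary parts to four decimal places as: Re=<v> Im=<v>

Re=0.0785 Im=0.1255

Split into d^3_{-2,-2}(β=0.7489) × two z-phases.
Half-angle: c=0.930709, s=0.365761. N=√(1·120·1·120)=120.000000
k: max(0,(-2)−(-2))=0 … min(3+(-2),3−(-2))=1
  k=0: (−1)^0·120.0000/(120)·0.9307^6·0.3658^0 = +0.649955
  k=1: (−1)^1·120.0000/(24)·0.9307^4·0.3658^2 = -0.501903
d^3_{-2,-2}(0.7489) = +0.649955 -0.501903 = +0.148052
Phases: e^{-i·(-2)·1.4921}=-0.987639+0.156744i, e^{-i·(-2)·5.2970}=-0.390868-0.920447i ⇒ D=+0.078514+0.125519i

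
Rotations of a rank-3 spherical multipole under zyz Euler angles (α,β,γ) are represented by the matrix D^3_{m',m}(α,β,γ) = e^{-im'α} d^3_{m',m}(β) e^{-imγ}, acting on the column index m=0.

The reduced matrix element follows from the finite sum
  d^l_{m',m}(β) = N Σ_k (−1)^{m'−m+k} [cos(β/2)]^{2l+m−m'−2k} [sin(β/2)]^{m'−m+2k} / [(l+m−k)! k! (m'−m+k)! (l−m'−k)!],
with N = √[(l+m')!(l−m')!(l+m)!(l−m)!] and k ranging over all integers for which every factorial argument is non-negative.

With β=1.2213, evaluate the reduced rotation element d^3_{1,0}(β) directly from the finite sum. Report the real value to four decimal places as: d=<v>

d=0.1683

d^3_{1,0}(β=1.2213) via the finite sum:
With c≡cos(β/2)=0.819275 and s≡sin(β/2)=0.573400, N=[24·2·6·6]^{1/2}=41.569219
k∈{0,1,2} keeps every argument non-negative
  k=0: (−1)^1·41.5692/(12)·0.8193^5·0.5734^1 = -0.733159
  k=1: (−1)^2·41.5692/(4)·0.8193^3·0.5734^3 = +1.077395
  k=2: (−1)^3·41.5692/(12)·0.8193^1·0.5734^5 = -0.175918
d^3_{1,0}(1.2213) = -0.733159 +1.077395 -0.175918 = +0.168319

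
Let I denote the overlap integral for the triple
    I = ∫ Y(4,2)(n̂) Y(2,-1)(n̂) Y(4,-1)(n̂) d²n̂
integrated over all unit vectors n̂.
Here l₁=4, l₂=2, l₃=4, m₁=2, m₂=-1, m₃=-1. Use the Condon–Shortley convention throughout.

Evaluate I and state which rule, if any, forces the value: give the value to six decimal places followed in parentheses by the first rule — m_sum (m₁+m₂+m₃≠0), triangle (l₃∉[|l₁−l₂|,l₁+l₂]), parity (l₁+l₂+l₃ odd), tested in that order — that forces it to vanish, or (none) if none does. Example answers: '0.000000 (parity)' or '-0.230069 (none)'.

Checks pass: Σm=0; 10 even; l₃=4∈[2,6].
(2·4+1)(2·2+1)(2·4+1) = 405
Δ: 2! 6! 2! / 11! → 1/13860
sum: t=0:+1/192 t=1:−1/36 t=2:+1/192 = -5/288
3j²(4 2 4; 0 0 0) = Δ·Π!·Σ² = 20/693  (sign -1)
sum: t=0:+1/96 t=1:−1/240 = 1/160
3j²(4 2 4; 2 -1 -1) = Δ·Π!·Σ² = 27/1540  (sign -1)
combine: 4πI² = 405·20/693·27/1540 = 1215/5929
take √, sign +1: I = 0.12770047
No selection rule forces the value: the integral is nonzero (none).

0.127700 (none)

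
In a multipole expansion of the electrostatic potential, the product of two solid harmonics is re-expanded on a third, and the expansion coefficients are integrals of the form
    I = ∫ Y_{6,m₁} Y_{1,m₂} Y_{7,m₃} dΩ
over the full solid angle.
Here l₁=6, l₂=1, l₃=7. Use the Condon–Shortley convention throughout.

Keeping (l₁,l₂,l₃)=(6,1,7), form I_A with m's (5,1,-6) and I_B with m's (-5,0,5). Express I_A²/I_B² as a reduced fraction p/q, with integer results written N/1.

13/4

Same 6,1,7: normalisation and zero-m 3j drop out of the ratio.
A: Δ: 0! 12! 2! / 15! → 1/1365; sum: t=0:+1/79833600 = 1/79833600; 3j²(6 1 7; 5 1 -6) = Δ·Π!·Σ² = 2/35  (sign -1)
B: Δ: 0! 12! 2! / 15! → 1/1365; sum: t=0:+1/39916800 = 1/39916800; 3j²(6 1 7; -5 0 5) = Δ·Π!·Σ² = 8/455  (sign +1)
I_A²/I_B² = (2/35)/(8/455) = 13/4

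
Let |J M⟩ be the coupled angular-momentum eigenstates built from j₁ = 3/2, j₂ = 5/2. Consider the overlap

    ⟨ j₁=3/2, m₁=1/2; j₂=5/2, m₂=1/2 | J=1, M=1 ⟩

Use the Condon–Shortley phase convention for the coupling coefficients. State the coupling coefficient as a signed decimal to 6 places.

−√(3/20) ≈ -0.387298

√[3·3!0!2!/6! · 2!1!3!2!2!0!] = √(12/5)
  +(−1)^1/∏(1,2,0,2,0,0)! = -1/4  (running -1/4)
⟨..|..⟩ = √(12/5)·(-1/4) = -0.387298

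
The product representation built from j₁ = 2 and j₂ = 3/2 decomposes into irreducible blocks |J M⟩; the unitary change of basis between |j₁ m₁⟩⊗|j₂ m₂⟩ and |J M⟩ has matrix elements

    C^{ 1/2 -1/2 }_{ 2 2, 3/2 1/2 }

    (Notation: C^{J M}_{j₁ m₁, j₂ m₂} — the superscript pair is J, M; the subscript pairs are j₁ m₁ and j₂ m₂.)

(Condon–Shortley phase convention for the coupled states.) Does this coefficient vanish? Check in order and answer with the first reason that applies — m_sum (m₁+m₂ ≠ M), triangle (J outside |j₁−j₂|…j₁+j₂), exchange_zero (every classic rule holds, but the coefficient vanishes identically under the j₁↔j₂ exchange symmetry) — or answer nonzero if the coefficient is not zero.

m_sum

m-sum: m₁+m₂ = 2+1/2 = 5/2, M = -1/2  ✗ ⇒ coefficient is 0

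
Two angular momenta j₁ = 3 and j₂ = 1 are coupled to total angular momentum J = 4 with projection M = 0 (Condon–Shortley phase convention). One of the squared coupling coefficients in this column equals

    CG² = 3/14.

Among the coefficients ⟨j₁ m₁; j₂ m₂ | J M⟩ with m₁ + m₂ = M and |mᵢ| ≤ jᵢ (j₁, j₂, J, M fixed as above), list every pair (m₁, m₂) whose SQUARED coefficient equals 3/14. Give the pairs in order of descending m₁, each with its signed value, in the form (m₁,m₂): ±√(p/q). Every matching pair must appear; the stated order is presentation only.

Admissible pairs with m₁+m₂ = M = 0: (-1,1), (0,0), (1,-1)
  (m₁,m₂)=(1,-1): CG² = 3/14, CG = +√(3/14)   ← matches the target
  (m₁,m₂)=(0,0): CG² = 4/7, CG = +√(4/7)
  (m₁,m₂)=(-1,1): CG² = 3/14, CG = +√(3/14)   ← matches the target
Pairs with CG² = 3/14: (1,-1): +√(3/14); (-1,1): +√(3/14)

(1,-1): +√(3/14); (-1,1): +√(3/14)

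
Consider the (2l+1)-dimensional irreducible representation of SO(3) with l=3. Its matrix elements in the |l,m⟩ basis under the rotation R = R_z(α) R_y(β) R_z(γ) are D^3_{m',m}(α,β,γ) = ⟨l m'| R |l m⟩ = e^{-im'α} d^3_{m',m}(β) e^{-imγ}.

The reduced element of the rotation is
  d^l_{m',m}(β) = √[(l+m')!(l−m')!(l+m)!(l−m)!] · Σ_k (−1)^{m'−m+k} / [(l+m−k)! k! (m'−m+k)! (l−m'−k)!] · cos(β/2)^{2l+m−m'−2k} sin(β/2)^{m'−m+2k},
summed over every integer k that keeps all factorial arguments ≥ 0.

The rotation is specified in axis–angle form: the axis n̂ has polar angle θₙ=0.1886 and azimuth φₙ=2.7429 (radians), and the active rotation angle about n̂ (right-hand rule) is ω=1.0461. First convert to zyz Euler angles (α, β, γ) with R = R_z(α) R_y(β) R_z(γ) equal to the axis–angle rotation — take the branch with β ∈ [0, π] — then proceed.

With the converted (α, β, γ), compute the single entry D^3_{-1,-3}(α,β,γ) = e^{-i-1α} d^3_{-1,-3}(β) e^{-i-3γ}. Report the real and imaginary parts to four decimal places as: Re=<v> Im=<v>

Re=0.0320 Im=-0.0093

Axis–angle → zyz. n̂ = (sinθₙcosφₙ, sinθₙsinφₙ, cosθₙ) = (-0.172779, +0.072784, +0.982268), ω = 1.0461.
R = I cosω + sinω [n̂]ₓ + (1−cosω) n̂n̂ᵀ gives
  R = [+0.515848, -0.856405, -0.021704; +0.843853, +0.503594, +0.185215; -0.147689, -0.113858, +0.982458]
β = atan2(√(R₁₃²+R₂₃²), R₃₃) = 0.187581; α = atan2(R₂₃, R₁₃) mod 2π = 1.687446; γ = atan2(R₃₂, −R₃₁) mod 2π = 5.626424
Split into d^3_{-1,-3}(β=0.1876) × two z-phases.
With c≡cos(β/2)=0.995605 and s≡sin(β/2)=0.093653, N=[2·24·1·720]^{1/2}=185.903201
k∈{0} keeps every argument non-negative
  k=0: (−1)^2·185.9032/(48)·0.9956^4·0.0937^2 = +0.033376
d^3_{-1,-3}(0.1876) = +0.033376
Attach z-rotation phases: D = e^{-i(-1)(1.6874)}·(+0.033376)·e^{-i(-3)(5.6264)} = +0.032050-0.009315i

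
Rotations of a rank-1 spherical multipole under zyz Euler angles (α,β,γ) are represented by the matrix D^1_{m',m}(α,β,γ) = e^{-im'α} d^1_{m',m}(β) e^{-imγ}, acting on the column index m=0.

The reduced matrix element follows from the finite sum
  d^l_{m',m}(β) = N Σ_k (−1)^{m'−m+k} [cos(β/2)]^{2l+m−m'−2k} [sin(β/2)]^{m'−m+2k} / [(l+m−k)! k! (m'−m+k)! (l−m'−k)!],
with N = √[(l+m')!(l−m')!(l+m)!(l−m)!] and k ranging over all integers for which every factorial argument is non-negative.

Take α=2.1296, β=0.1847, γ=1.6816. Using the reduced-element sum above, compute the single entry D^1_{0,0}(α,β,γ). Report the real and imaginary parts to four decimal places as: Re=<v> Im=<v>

Split into d^1_{0,0}(β=0.1847) × two z-phases.
With c≡cos(β/2)=0.995739 and s≡sin(β/2)=0.092219, N=[1·1·1·1]^{1/2}=1.000000
The bounds max(0,m−m')=0 and min(l+m,l−m')=1 give 2 terms
  k=0: (−1)^0·1.0000/(1)·0.9957^2·0.0922^0 = +0.991496
  k=1: (−1)^1·1.0000/(1)·0.9957^0·0.0922^2 = -0.008504
d^1_{0,0}(0.1847) = +0.991496 -0.008504 = +0.982991
Attach z-rotation phases: D = e^{-i(0)(2.1296)}·(+0.982991)·e^{-i(0)(1.6816)} = +0.982991+0.000000i

Re=0.9830 Im=0.0000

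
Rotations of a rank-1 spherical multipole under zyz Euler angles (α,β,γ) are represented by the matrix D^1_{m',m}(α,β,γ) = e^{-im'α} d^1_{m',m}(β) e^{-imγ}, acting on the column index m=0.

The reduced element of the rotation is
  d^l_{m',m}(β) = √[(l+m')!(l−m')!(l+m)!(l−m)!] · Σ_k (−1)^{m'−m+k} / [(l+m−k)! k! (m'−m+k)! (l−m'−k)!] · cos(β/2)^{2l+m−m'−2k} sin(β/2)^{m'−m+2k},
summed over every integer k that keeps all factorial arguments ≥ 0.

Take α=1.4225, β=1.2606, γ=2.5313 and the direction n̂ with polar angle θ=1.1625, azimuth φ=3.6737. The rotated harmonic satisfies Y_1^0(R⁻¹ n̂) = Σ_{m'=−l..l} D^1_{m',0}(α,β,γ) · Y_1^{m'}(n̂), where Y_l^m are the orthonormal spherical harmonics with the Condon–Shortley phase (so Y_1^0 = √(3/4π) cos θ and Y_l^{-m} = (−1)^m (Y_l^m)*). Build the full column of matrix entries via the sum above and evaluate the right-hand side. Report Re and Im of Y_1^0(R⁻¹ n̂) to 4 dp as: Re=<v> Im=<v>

Need the full column D^1_{m',0} for m'=−1..1 at α=1.4225, β=1.2606, γ=2.5313.
cos(β/2)=0.807851, sin(β/2)=0.589387
d^1_{-1,0}: single k=1 term ⇒ +0.673359;  D = +0.099491+0.665969i
d^1_{0,0}: k∈[0..1] ⇒ +0.652623 -0.347377 = +0.305246;  D = +0.305246+0.000000i
d^1_{1,0}: single k=0 term ⇒ -0.673359;  D = -0.099491+0.665969i
Y_1^{m'}(θ=1.1625,φ=3.6737) and Σ D·Y over m':
  (+0.0995+0.6660i)·(-0.2733+0.1609i)  (+0.3052+0.0000i)·(+0.1940+0.0000i)  (-0.0995+0.6660i)·(+0.2733+0.1609i)
Y_1^0(R⁻¹ n̂) = -0.209435+0.000000i

Re=-0.2094 Im=0.0000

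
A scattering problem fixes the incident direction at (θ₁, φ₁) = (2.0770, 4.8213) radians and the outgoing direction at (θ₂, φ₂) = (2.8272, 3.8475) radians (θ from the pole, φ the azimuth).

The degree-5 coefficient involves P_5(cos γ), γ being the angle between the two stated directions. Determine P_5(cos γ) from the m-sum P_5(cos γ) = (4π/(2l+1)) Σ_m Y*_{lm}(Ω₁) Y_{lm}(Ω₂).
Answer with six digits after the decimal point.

-0.184849

Summing Y*_{l m}(θ₁,φ₁)·Y_{l m}(θ₂,φ₂) over m ∈ [−5, 5]; prefactor 4π/(2·5+1) = 1.142397:
  m=-5: Y*=(0.123035, -0.203150)  Y=(0.001215, -0.000497)  product (0.000049, -0.000308)
  m=-4: Y*=(-0.377480, -0.175706)  Y=(0.012124, 0.003990)  product (-0.003876, -0.003637)
  m=-3: Y*=(-0.082880, 0.244571)  Y=(0.037984, 0.062383)  product (-0.018405, 0.004119)
  m=-2: Y*=(-0.180875, -0.040034)  Y=(-0.041800, 0.260704)  product (0.017997, -0.045481)
  m=-1: Y*=(-0.034425, 0.314835)  Y=(-0.415648, 0.354314)  product (-0.097242, -0.143058)
  m=+0: Y*=(-0.114858, -0.000000)  Y=(-0.358224, 0.000000)  product (0.041145, 0.000000)
  m=+1: Y*=(0.034425, 0.314835)  Y=(0.415648, 0.354314)  product (-0.097242, 0.143058)
  m=+2: Y*=(-0.180875, 0.040034)  Y=(-0.041800, -0.260704)  product (0.017997, 0.045481)
  m=+3: Y*=(0.082880, 0.244571)  Y=(-0.037984, 0.062383)  product (-0.018405, -0.004119)
  m=+4: Y*=(-0.377480, 0.175706)  Y=(0.012124, -0.003990)  product (-0.003876, 0.003637)
  m=+5: Y*=(-0.123035, -0.203150)  Y=(-0.001215, -0.000497)  product (0.000049, 0.000308)
Total Σ_m = (-0.161808, 0.000000). Multiply by 1.142397: (-0.184849, 0.000000). P_5(cos γ) = -0.184849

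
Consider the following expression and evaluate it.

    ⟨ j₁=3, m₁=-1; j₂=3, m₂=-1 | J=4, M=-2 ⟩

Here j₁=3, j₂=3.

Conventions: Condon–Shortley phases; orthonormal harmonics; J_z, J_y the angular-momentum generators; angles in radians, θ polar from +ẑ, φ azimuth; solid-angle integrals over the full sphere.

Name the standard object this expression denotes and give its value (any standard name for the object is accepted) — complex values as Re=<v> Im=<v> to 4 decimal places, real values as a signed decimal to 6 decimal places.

Clebsch–Gordan coefficient, −√(20/77) ≈ -0.509647

This is a Clebsch–Gordan (vector-coupling) coefficient.
√[9·2!4!4!/11! · 2!4!2!4!2!6!] = √(331776/385)
  +(−1)^0/∏(0,2,4,2,0,2)! = 1/192  (running 1/192)
  +(−1)^1/∏(1,1,3,1,1,3)! = -1/36  (running -13/576)
  +(−1)^2/∏(2,0,2,0,2,4)! = 1/192  (running -5/288)
⟨..|..⟩ = √(331776/385)·(-5/288) = -0.509647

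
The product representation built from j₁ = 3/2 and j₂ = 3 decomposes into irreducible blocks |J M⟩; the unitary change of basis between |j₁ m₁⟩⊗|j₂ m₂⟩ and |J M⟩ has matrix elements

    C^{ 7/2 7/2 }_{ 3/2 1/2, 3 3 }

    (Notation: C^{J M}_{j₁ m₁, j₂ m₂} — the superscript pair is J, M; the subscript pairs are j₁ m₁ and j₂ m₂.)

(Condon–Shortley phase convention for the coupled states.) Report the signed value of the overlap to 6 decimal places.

−√(2/3) = -0.816497

√[8·1!2!5!/9! · 2!1!6!0!7!0!] = √(38400)
  +(−1)^1/∏(1,0,0,5,2,0)! = -1/240  (running -1/240)
⟨..|..⟩ = √(38400)·(-1/240) = -0.816497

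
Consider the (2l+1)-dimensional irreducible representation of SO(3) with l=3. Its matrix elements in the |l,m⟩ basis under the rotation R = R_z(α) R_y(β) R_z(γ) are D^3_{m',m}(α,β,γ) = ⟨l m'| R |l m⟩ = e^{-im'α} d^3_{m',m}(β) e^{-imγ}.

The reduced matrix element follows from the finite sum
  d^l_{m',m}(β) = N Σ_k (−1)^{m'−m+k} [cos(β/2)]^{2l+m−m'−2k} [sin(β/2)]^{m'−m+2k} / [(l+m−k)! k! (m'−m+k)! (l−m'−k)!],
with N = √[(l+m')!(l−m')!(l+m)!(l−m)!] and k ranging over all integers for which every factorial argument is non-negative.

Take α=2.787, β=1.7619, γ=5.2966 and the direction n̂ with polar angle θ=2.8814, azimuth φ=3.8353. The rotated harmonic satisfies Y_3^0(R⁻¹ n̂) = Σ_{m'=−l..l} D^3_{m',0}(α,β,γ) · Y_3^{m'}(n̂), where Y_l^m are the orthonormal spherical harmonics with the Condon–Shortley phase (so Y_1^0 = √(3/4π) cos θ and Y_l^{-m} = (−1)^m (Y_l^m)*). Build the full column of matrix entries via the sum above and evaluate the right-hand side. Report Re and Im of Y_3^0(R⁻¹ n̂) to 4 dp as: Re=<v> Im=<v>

Need the full column D^3_{m',0} for m'=−3..3 at α=2.7870, β=1.7619, γ=5.2966.
cos(β/2)=0.636419, sin(β/2)=0.771344
d^3_{-3,0}: single k=3 term ⇒ +0.529039;  D = -0.256887+0.462484i
d^3_{-2,0}: k∈[2..3] ⇒ +0.534599 -0.785305 = -0.250706;  D = -0.190259+0.163264i
d^3_{-1,0}: k∈[1..3] ⇒ +0.278967 -1.229376 +0.601968 = -0.348440;  D = +0.326763-0.120981i
d^3_{0,0}: k∈[0..3] ⇒ +0.066444 -0.878436 +1.290388 -0.210614 = +0.267782;  D = +0.267782+0.000000i
d^3_{1,0}: k∈[0..2] ⇒ -0.278967 +1.229376 -0.601968 = +0.348440;  D = -0.326763-0.120981i
d^3_{2,0}: k∈[0..1] ⇒ +0.534599 -0.785305 = -0.250706;  D = -0.190259-0.163264i
d^3_{3,0}: single k=0 term ⇒ -0.529039;  D = +0.256887+0.462484i
Y_3^{m'}(θ=2.8814,φ=3.8353) and Σ D·Y over m':
  (-0.2569+0.4625i)·(+0.0035+0.0062i)  (-0.1903+0.1633i)·(-0.0119+0.0643i)  (+0.3268-0.1210i)·(-0.2346+0.1951i)  (+0.2678+0.0000i)·(-0.6019+0.0000i)  (-0.3268-0.1210i)·(+0.2346+0.1951i)  (-0.1903-0.1633i)·(-0.0119-0.0643i)  (+0.2569+0.4625i)·(-0.0035+0.0062i)
Y_3^0(R⁻¹ n̂) = -0.291234-0.000000i

Re=-0.2912 Im=0.0000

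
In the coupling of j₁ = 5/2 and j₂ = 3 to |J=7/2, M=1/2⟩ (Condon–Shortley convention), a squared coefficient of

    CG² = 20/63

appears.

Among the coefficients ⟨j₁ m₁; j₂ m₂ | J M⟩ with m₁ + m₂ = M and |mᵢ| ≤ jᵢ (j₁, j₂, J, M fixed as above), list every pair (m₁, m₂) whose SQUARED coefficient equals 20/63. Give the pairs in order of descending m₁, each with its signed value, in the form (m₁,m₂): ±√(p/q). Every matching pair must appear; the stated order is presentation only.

Admissible pairs with m₁+m₂ = M = 1/2: (-5/2,3), (-3/2,2), (-1/2,1), (1/2,0), (3/2,-1), (5/2,-2)
  (m₁,m₂)=(5/2,-2): CG² = 16/63, CG = +√(16/63)
  (m₁,m₂)=(3/2,-1): CG² = 8/63, CG = +√(8/63)
  (m₁,m₂)=(1/2,0): CG² = 4/21, CG = −√(4/21)
  (m₁,m₂)=(-1/2,1): CG² = 1/63, CG = −√(1/63)
  (m₁,m₂)=(-3/2,2): CG² = 20/63, CG = +√(20/63)   ← matches the target
  (m₁,m₂)=(-5/2,3): CG² = 2/21, CG = +√(2/21)
Pairs with CG² = 20/63: (-3/2,2): +√(20/63)

(-3/2,2): +√(20/63)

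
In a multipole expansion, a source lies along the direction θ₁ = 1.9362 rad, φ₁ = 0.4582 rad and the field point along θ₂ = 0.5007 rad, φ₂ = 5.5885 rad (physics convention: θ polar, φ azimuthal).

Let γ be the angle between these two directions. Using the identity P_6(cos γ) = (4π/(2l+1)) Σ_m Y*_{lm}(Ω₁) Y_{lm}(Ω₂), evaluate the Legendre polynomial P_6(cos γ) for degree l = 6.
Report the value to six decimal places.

-0.204831

Term-by-term m-sum for l=6 (normalisation 4π/13 = 0.966644):
  term(m=-6) = +0.001527+0.001123i   from Y*(Ω₁)=-0.296290+0.122621i, Y(Ω₂)=-0.003061-0.005057i
  term(m=-5) = -0.013811+0.007885i   from Y*(Ω₁)=+0.280288-0.319443i, Y(Ω₂)=-0.035380-0.012191i
  term(m=-4) = -0.001564-0.015453i   from Y*(Ω₁)=-0.028445+0.106070i, Y(Ω₂)=-0.132224+0.050200i
  term(m=-3) = -0.099313-0.032588i   from Y*(Ω₁)=+0.058981+0.296757i, Y(Ω₂)=-0.169628+0.300948i
  term(m=-2) = +0.072742-0.080474i   from Y*(Ω₁)=-0.131478-0.171382i, Y(Ω₂)=+0.090613+0.493959i
  term(m=-1) = -0.024078-0.054221i   from Y*(Ω₁)=-0.210553-0.103847i, Y(Ω₂)=+0.194138+0.161765i
  term(m=+0) = -0.082905+0.000000i   from Y*(Ω₁)=+0.238518-0.000000i, Y(Ω₂)=-0.347585+0.000000i
  term(m=+1) = -0.024078+0.054221i   from Y*(Ω₁)=+0.210553-0.103847i, Y(Ω₂)=-0.194138+0.161765i
  term(m=+2) = +0.072742+0.080474i   from Y*(Ω₁)=-0.131478+0.171382i, Y(Ω₂)=+0.090613-0.493959i
  term(m=+3) = -0.099313+0.032588i   from Y*(Ω₁)=-0.058981+0.296757i, Y(Ω₂)=+0.169628+0.300948i
  term(m=+4) = -0.001564+0.015453i   from Y*(Ω₁)=-0.028445-0.106070i, Y(Ω₂)=-0.132224-0.050200i
  term(m=+5) = -0.013811-0.007885i   from Y*(Ω₁)=-0.280288-0.319443i, Y(Ω₂)=+0.035380-0.012191i
  term(m=+6) = +0.001527-0.001123i   from Y*(Ω₁)=-0.296290-0.122621i, Y(Ω₂)=-0.003061+0.005057i
Total Σ_m = -0.211899+0.000000i. Multiply by 0.966644: -0.204831+0.000000i. P_6(cos γ) = -0.204831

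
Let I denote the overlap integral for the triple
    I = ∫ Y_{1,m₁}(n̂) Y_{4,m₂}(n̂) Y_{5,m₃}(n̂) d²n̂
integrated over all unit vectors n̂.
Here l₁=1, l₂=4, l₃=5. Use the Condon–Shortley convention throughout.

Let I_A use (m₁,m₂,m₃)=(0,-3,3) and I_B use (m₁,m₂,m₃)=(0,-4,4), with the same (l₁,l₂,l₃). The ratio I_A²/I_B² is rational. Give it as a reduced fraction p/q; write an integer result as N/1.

Same 1,4,5: normalisation and zero-m 3j drop out of the ratio.
A: Δ: 0! 2! 8! / 11! → 1/495; sum: t=0:+1/5040 = 1/5040; 3j²(1 4 5; 0 -3 3) = Δ·Π!·Σ² = 16/495  (sign +1)
B: Δ: 0! 2! 8! / 11! → 1/495; sum: t=0:+1/40320 = 1/40320; 3j²(1 4 5; 0 -4 4) = Δ·Π!·Σ² = 1/55  (sign -1)
I_A²/I_B² = (16/495)/(1/55) = 16/9

16/9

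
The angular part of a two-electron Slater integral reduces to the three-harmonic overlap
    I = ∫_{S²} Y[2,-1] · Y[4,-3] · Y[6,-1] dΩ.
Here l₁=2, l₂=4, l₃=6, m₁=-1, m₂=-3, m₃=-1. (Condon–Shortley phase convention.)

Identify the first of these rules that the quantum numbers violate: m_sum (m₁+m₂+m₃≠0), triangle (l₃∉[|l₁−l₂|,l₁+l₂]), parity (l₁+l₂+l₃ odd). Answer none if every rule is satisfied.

m_sum

Σmᵢ = -5  ✗
l₃∈[|l₁−l₂|,l₁+l₂]=[2,6], have l₃=6
Σlᵢ = 12 ⇒ even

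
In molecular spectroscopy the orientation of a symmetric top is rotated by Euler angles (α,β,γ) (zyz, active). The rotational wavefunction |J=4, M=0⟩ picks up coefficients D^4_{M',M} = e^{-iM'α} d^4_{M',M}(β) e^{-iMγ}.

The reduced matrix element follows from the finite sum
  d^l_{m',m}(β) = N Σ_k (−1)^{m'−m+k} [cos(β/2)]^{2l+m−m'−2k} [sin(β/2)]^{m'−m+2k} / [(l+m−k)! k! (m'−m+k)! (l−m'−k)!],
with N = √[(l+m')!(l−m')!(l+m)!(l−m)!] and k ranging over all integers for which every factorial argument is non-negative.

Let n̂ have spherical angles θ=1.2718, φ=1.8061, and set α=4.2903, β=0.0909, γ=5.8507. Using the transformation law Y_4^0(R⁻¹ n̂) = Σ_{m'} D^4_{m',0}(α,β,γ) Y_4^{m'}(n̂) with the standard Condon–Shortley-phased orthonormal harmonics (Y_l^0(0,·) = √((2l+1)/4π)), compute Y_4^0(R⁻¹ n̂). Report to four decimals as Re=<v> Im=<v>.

Need the full column D^4_{m',0} for m'=−4..4 at α=4.2903, β=0.0909, γ=5.8507.
cos(β/2)=0.998967, sin(β/2)=0.045434
d^4_{-4,0}: single k=4 term ⇒ +0.000036;  D = -0.000004-0.000035i
d^4_{-3,0}: k∈[3..4] ⇒ +0.001104 -0.000002 = +0.001102;  D = +0.001051+0.000330i
d^4_{-2,0}: k∈[2..4] ⇒ +0.019462 -0.000107 +0.000000 = +0.019355;  D = -0.012859+0.014467i
d^4_{-1,0}: k∈[1..4] ⇒ +0.201724 -0.002504 +0.000005 -0.000000 = +0.199226;  D = -0.081616-0.181741i
d^4_{0,0}: k∈[0..4] ⇒ +0.991768 -0.032824 +0.000153 -0.000000 +0.000000 = +0.959097;  D = +0.959097+0.000000i
d^4_{1,0}: k∈[0..3] ⇒ -0.201724 +0.002504 -0.000005 +0.000000 = -0.199226;  D = +0.081616-0.181741i
d^4_{2,0}: k∈[0..2] ⇒ +0.019462 -0.000107 +0.000000 = +0.019355;  D = -0.012859-0.014467i
d^4_{3,0}: k∈[0..1] ⇒ -0.001104 +0.000002 = -0.001102;  D = -0.001051+0.000330i
d^4_{4,0}: single k=0 term ⇒ +0.000036;  D = -0.000004+0.000035i
Y_4^{m'}(θ=1.2718,φ=1.8061) and Σ D·Y over m':
  (-0.0000-0.0000i)·(+0.2173-0.2983i)  (+0.0011+0.0003i)·(+0.2087+0.2449i)  (-0.0129+0.0145i)·(+0.1069-0.0544i)  (-0.0816-0.1817i)·(+0.0743+0.3098i)  (+0.9591+0.0000i)·(+0.0699+0.0000i)  (+0.0816-0.1817i)·(-0.0743+0.3098i)  (-0.0129-0.0145i)·(+0.1069+0.0544i)  (-0.0011+0.0003i)·(-0.2087+0.2449i)  (-0.0000+0.0000i)·(+0.2173+0.2983i)
Y_4^0(R⁻¹ n̂) = +0.166591+0.000000i

Re=0.1666 Im=0.0000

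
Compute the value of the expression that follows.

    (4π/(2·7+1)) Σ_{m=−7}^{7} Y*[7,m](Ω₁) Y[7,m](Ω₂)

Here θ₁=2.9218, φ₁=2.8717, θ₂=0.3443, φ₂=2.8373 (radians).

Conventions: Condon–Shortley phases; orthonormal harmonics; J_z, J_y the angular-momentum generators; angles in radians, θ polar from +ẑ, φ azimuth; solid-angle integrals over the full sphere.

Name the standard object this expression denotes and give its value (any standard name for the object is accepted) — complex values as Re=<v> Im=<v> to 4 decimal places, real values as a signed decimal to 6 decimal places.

Legendre polynomial (addition theorem), +0.381844

This sum is the spherical-harmonic addition theorem: it equals the Legendre polynomial P_l(cos γ) of the angle γ between the two directions.
Summing Y*_{l m}(θ₁,φ₁)·Y_{l m}(θ₂,φ₂) over m ∈ [−7, 7]; prefactor 4π/(2·7+1) = 0.837758:
  m=-7: Y*=0.00000 + 0.00001j  Y=0.00013 - 0.00021j  product 0.00000 + 0.00000j
  m=-6: Y*=0.00001 + 0.00020j  Y=-0.00066 + 0.00252j  product -0.00000 - 0.00000j
  m=-5: Y*=-0.00045 + 0.00201j  Y=-0.00083 - 0.01689j  product 0.00003 + 0.00001j
  m=-4: Y*=-0.00716 + 0.01339j  Y=0.02645 + 0.07166j  product -0.00115 - 0.00016j
  m=-3: Y*=-0.05525 + 0.05800j  Y=-0.14774 - 0.19119j  product 0.01925 + 0.00199j
  m=-2: Y*=-0.24879 + 0.14906j  Y=0.41031 + 0.28591j  product -0.14470 - 0.00997j
  m=-1: Y*=-0.60679 + 0.16786j  Y=-0.50246 - 0.15780j  product 0.33138 + 0.01140j
  m=+0: Y*=-0.46838 + 0.00000j  Y=-0.09856 + 0.00000j  product 0.04616 + 0.00000j
  m=+1: Y*=0.60679 + 0.16786j  Y=0.50246 - 0.15780j  product 0.33138 - 0.01140j
  m=+2: Y*=-0.24879 - 0.14906j  Y=0.41031 - 0.28591j  product -0.14470 + 0.00997j
  m=+3: Y*=0.05525 + 0.05800j  Y=0.14774 - 0.19119j  product 0.01925 - 0.00199j
  m=+4: Y*=-0.00716 - 0.01339j  Y=0.02645 - 0.07166j  product -0.00115 + 0.00016j
  m=+5: Y*=0.00045 + 0.00201j  Y=0.00083 - 0.01689j  product 0.00003 - 0.00001j
  m=+6: Y*=0.00001 - 0.00020j  Y=-0.00066 - 0.00252j  product -0.00000 + 0.00000j
  m=+7: Y*=-0.00000 + 0.00001j  Y=-0.00013 - 0.00021j  product 0.00000 - 0.00000j
Total Σ_m = 0.45579 - 0.00000j. Multiply by 0.837758: 0.38184 - 0.00000j. P_7(cos γ) = 0.381844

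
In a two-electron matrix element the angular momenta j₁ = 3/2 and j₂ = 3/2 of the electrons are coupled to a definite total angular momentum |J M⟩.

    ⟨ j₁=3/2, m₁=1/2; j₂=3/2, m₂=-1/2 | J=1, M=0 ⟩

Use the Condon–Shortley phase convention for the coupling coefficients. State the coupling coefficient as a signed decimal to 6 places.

j₁+j₂−J=2  J+j₁−j₂=1  J−j₁+j₂=1  j₁+j₂+J+1=5
(j₁±m₁, j₂±m₂, J±M) = (2,1,1,2,1,1)
P² = 1/5
sum k=0..1:
  [0] +1/2 = 1/2
  [1] −1/1 = -1
S = -1/2
C² = P²·S² = 1/20 ; C = -0.223607

−√(1/20) = -0.223607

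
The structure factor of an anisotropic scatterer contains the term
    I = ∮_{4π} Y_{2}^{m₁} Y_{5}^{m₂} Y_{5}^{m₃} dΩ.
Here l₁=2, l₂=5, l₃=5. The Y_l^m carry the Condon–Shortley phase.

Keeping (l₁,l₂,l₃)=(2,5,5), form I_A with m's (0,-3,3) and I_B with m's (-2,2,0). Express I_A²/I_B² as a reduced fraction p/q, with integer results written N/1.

1/140

Same 2,5,5: normalisation and zero-m 3j drop out of the ratio.
A: Δ: 2! 2! 8! / 13! → 1/38610; sum: t=0:+1/5760 t=1:−1/5040 t=2:+1/161280 = -1/53760; 3j²(2 5 5; 0 -3 3) = Δ·Π!·Σ² = 1/4290  (sign -1)
B: Δ: 2! 2! 8! / 13! → 1/38610; sum: t=2:+1/2880 = 1/2880; 3j²(2 5 5; -2 2 0) = Δ·Π!·Σ² = 14/429  (sign -1)
I_A²/I_B² = (1/4290)/(14/429) = 1/140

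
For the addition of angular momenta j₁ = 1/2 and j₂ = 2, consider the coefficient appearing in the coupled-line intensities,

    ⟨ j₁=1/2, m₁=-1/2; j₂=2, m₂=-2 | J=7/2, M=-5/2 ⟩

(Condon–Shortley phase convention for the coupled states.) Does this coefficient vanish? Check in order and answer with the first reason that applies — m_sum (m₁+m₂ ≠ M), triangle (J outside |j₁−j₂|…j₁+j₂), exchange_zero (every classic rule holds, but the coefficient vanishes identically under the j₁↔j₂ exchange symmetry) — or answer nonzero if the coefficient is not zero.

m-sum: m₁+m₂ = -1/2+(-2) = -5/2, M = -5/2  ✓
triangle: need |j₁−j₂| ≤ J ≤ j₁+j₂, i.e. J ∈ [3/2, 5/2]; J = 7/2 is outside ✗ ⇒ coefficient is 0

triangle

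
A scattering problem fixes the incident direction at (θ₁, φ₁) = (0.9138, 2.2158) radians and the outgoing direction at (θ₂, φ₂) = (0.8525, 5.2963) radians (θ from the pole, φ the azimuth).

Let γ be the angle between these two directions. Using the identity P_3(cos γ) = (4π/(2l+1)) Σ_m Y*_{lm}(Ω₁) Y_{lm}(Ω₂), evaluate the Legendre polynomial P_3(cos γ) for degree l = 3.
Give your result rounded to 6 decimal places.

0.271708

Summing Y*_{l m}(θ₁,φ₁)·Y_{l m}(θ₂,φ₂) over m ∈ [−3, 3]; prefactor 4π/(2·3+1) = 1.795196:
  term(m=-3) = -0.03627 - 0.00672j   from Y*(Ω₁)=0.19355 + 0.07379j, Y(Ω₂)=-0.17518 + 0.03205j
  term(m=-2) = 0.14810 + 0.01819j   from Y*(Ω₁)=-0.10845 - 0.37602j, Y(Ω₂)=-0.14952 + 0.35074j
  term(m=-1) = -0.06266 - 0.00383j   from Y*(Ω₁)=-0.13308 + 0.17689j, Y(Ω₂)=0.15635 + 0.23661j
  term(m=+0) = 0.05301 + 0.00000j   from Y*(Ω₁)=-0.25868 + 0.00000j, Y(Ω₂)=-0.20494 + 0.00000j
  term(m=+1) = -0.06266 + 0.00383j   from Y*(Ω₁)=0.13308 + 0.17689j, Y(Ω₂)=-0.15635 + 0.23661j
  term(m=+2) = 0.14810 - 0.01819j   from Y*(Ω₁)=-0.10845 + 0.37602j, Y(Ω₂)=-0.14952 - 0.35074j
  term(m=+3) = -0.03627 + 0.00672j   from Y*(Ω₁)=-0.19355 + 0.07379j, Y(Ω₂)=0.17518 + 0.03205j
Total Σ_m = 0.15135 - 0.00000j. Multiply by 1.795196: 0.27171 - 0.00000j. P_3(cos γ) = 0.271708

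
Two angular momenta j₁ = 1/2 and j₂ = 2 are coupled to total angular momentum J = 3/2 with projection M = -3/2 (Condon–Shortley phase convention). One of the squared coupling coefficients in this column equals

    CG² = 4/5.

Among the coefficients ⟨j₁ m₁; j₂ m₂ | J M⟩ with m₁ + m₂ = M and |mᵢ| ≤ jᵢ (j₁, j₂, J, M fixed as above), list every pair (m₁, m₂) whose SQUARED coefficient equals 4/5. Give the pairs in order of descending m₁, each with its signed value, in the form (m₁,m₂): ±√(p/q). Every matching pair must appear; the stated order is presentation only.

Admissible pairs with m₁+m₂ = M = -3/2: (-1/2,-1), (1/2,-2)
  (m₁,m₂)=(1/2,-2): CG² = 4/5, CG = +√(4/5)   ← matches the target
  (m₁,m₂)=(-1/2,-1): CG² = 1/5, CG = −√(1/5)
Pairs with CG² = 4/5: (1/2,-2): +√(4/5)

(1/2,-2): +√(4/5)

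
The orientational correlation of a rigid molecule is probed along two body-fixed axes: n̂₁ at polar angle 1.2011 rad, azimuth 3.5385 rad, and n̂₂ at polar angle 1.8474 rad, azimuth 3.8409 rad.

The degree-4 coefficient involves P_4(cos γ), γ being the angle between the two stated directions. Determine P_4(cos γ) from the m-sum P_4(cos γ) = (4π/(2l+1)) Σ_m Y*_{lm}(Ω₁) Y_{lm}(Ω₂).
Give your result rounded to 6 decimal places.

-0.336065

Expand P_4 via completeness: Σ_{m} conj(Y_{4,m}) at Ω₁ times Y_{4,m} at Ω₂ —
  m=-4: Y*=-0.00563 + 0.33447j  Y=-0.35674 - 0.12795j  product 0.04480 - 0.11860j
  m=-3: Y*=-0.13602 - 0.34049j  Y=-0.15308 - 0.26300j  product -0.06872 + 0.08790j
  m=-2: Y*=-0.01755 - 0.01785j  Y=-0.02535 + 0.14577j  product 0.00305 - 0.00211j
  m=-1: Y*=0.30666 + 0.12854j  Y=-0.23569 + 0.19824j  product -0.09776 + 0.03050j
  m=+0: Y*=-0.03387 + 0.00000j  Y=0.10127 + 0.00000j  product -0.00343 + 0.00000j
  m=+1: Y*=-0.30666 + 0.12854j  Y=0.23569 + 0.19824j  product -0.09776 - 0.03050j
  m=+2: Y*=-0.01755 + 0.01785j  Y=-0.02535 - 0.14577j  product 0.00305 + 0.00211j
  m=+3: Y*=0.13602 - 0.34049j  Y=0.15308 - 0.26300j  product -0.06872 - 0.08790j
  m=+4: Y*=-0.00563 - 0.33447j  Y=-0.35674 + 0.12795j  product 0.04480 + 0.11860j
Σ over m = -0.24069 + 0.00000j; ×(4π/9) → -0.33607 + 0.00000j. Real part: -0.336065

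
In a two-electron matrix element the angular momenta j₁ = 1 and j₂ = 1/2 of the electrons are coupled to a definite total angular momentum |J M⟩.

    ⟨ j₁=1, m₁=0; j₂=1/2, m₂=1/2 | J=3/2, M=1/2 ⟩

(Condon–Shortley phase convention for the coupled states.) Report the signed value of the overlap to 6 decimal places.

+0.816497  (= +√(2/3))

triangle: 0!×2!×1!/4! = 2/24
(j±m)!: 1!×1!×1!×0!×2!×1! = 2
prefactor² = (2J+1)×Δ×N² = 2/3
  k=0: +1/(0!×0!×1!×1!×1!×0!) = 1
Σ = 1  ⇒  CG² = 2/3×1² = 2/3
CG = +√(2/3) = +0.816497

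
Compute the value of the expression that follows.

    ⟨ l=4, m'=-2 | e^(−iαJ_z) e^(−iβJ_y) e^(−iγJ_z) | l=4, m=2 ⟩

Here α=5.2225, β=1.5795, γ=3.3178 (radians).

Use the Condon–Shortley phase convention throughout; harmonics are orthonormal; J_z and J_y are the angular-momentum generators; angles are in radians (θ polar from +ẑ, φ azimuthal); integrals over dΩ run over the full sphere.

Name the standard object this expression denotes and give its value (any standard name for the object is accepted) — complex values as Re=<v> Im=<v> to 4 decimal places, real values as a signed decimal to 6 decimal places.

Wigner D-matrix element, Re=-0.1877 Im=-0.1480

This is a Wigner D-matrix element — the rotation-matrix element ⟨l m'| R(α,β,γ) |l m⟩ in the angular-momentum basis.
Split into d^4_{-2,2}(β=1.5795) × two z-phases.
With c≡cos(β/2)=0.704023 and s≡sin(β/2)=0.710177, N=[2·720·720·2]^{1/2}=1440.000000
k∈{4,5,6} keeps every argument non-negative
  k=4: (−1)^0·1440.0000/(96)·0.7040^4·0.7102^4 = +0.937358
  k=5: (−1)^1·1440.0000/(120)·0.7040^2·0.7102^6 = -0.763054
  k=6: (−1)^2·1440.0000/(1440)·0.7040^0·0.7102^8 = +0.064704
d^4_{-2,2}(1.5795) = +0.937358 -0.763054 +0.064704 = +0.239008
Phases: e^{-i·(-2)·5.2225}=-0.523177-0.852224i, e^{-i·(2)·3.3178}=+0.938542-0.345165i ⇒ D=-0.187665-0.148010i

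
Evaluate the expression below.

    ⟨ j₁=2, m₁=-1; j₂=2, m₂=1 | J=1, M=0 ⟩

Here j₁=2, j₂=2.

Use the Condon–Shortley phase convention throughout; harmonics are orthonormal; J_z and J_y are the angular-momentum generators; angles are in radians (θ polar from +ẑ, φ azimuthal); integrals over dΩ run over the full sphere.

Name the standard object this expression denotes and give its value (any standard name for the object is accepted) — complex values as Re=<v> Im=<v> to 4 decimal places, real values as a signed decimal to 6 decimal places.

Clebsch–Gordan coefficient, +√(1/10) ≈ +0.316228

This is a Clebsch–Gordan (vector-coupling) coefficient.
√[3·3!1!1!/6! · 1!3!3!1!1!1!] = √(9/10)
  +(−1)^2/∏(2,1,1,1,0,0)! = 1/2  (running 1/2)
  +(−1)^3/∏(3,0,0,0,1,1)! = -1/6  (running 1/3)
⟨..|..⟩ = √(9/10)·(1/3) = +0.316228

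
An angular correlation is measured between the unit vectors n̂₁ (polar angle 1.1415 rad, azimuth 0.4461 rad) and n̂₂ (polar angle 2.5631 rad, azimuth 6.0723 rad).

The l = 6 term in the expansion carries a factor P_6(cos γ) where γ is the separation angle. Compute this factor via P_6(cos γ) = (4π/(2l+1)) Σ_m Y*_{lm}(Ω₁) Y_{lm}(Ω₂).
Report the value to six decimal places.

Summing Y*_{l m}(θ₁,φ₁)·Y_{l m}(θ₂,φ₂) over m ∈ [−6, 6]; prefactor 4π/(2·6+1) = 0.966644:
  term(m=-6) = (-0.002454, -0.002528)   from Y*(Ω₁)=(-0.244006, 0.122414), Y(Ω₂)=(0.003882, 0.012309)
  term(m=-5) = (0.029335, 0.004234)   from Y*(Ω₁)=(-0.265316, 0.342065), Y(Ω₂)=(-0.033804, -0.059540)
  term(m=-4) = (-0.041169, 0.023226)   from Y*(Ω₁)=(-0.046822, 0.215858), Y(Ω₂)=(0.142274, 0.159861)
  term(m=-3) = (-0.036494, 0.086278)   from Y*(Ω₁)=(-0.051388, -0.217029), Y(Ω₂)=(-0.338735, -0.248357)
  term(m=-2) = (-0.034552, -0.131564)   from Y*(Ω₁)=(-0.190651, -0.236439), Y(Ω₂)=(0.408606, 0.183340)
  term(m=-1) = (-0.003454, -0.002664)   from Y*(Ω₁)=(0.111548, 0.053348), Y(Ω₂)=(-0.034498, -0.007385)
  term(m=+0) = (-0.131950, 0.000000)   from Y*(Ω₁)=(0.313877, -0.000000), Y(Ω₂)=(-0.420387, 0.000000)
  term(m=+1) = (-0.003454, 0.002664)   from Y*(Ω₁)=(-0.111548, 0.053348), Y(Ω₂)=(0.034498, -0.007385)
  term(m=+2) = (-0.034552, 0.131564)   from Y*(Ω₁)=(-0.190651, 0.236439), Y(Ω₂)=(0.408606, -0.183340)
  term(m=+3) = (-0.036494, -0.086278)   from Y*(Ω₁)=(0.051388, -0.217029), Y(Ω₂)=(0.338735, -0.248357)
  term(m=+4) = (-0.041169, -0.023226)   from Y*(Ω₁)=(-0.046822, -0.215858), Y(Ω₂)=(0.142274, -0.159861)
  term(m=+5) = (0.029335, -0.004234)   from Y*(Ω₁)=(0.265316, 0.342065), Y(Ω₂)=(0.033804, -0.059540)
  term(m=+6) = (-0.002454, 0.002528)   from Y*(Ω₁)=(-0.244006, -0.122414), Y(Ω₂)=(0.003882, -0.012309)
Total Σ_m = (-0.309525, -0.000000). Multiply by 0.966644: (-0.299201, -0.000000). P_6(cos γ) = -0.299201

-0.299201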